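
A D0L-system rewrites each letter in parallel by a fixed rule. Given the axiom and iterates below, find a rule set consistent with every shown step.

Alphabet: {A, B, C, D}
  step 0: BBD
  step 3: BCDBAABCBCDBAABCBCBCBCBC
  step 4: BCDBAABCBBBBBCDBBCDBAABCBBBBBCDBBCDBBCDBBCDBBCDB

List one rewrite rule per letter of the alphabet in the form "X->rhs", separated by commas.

A->BB, B->BC, C->DB, D->AA

  step 3 ⇒ step 4: BCDBAABCBCDBAABCBCBCBCBC ⇒ BC·DB·AA·BC·BB·BB·BC·DB·BC·DB·AA·BC·BB·BB·BC·DB·BC·DB·BC·DB·BC·DB·BC·DB
    A ↦ BB
    B ↦ BC
    C ↦ DB
    D ↦ AA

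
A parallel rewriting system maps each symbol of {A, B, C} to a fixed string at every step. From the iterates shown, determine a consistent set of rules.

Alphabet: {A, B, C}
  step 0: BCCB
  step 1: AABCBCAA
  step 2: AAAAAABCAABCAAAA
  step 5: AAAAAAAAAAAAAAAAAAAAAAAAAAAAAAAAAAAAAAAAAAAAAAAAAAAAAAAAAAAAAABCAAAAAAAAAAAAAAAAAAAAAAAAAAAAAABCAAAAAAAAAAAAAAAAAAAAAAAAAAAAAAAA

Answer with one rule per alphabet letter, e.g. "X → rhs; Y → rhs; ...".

  step 1 ⇒ step 2: AABCBCAA ⇒ AA·AA·AA·BC·AA·BC·AA·AA
    A ↦ AA
    B ↦ AA
    C ↦ BC

A->AA, B->AA, C->BC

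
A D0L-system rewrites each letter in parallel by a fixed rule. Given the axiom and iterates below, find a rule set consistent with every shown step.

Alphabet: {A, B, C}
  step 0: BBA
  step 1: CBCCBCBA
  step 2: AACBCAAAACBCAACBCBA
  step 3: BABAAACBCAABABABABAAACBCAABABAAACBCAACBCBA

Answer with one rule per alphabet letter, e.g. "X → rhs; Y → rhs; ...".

A->BA, B->CBC, C->AA

  step 2 ⇒ step 3: AACBCAAAACBCAACBCBA ⇒ BA·BA·AA·CBC·AA·BA·BA·BA·BA·AA·CBC·AA·BA·BA·AA·CBC·AA·CBC·BA
    A ↦ BA
    B ↦ CBC
    C ↦ AA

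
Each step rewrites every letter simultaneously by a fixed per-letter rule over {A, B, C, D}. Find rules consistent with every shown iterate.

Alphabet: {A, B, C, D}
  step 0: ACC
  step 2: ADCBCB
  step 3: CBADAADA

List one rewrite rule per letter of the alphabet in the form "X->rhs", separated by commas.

  step 2 ⇒ step 3: ADCBCB ⇒ C·B·AD·A·AD·A
    A ↦ C
    B ↦ A
    C ↦ AD
    D ↦ B

A->C, B->A, C->AD, D->B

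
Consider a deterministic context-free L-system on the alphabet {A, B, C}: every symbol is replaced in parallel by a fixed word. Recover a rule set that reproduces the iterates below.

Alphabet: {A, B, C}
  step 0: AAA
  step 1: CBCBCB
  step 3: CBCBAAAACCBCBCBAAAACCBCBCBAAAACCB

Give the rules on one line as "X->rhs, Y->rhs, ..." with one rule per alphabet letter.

  step 0 ⇒ step 1: AAA ⇒ CB·CB·CB
    A ↦ CB
    B ↦ CCB  (constrained at step 1)
    C ↦ AA  (constrained at step 1)

A->CB, B->CCB, C->AA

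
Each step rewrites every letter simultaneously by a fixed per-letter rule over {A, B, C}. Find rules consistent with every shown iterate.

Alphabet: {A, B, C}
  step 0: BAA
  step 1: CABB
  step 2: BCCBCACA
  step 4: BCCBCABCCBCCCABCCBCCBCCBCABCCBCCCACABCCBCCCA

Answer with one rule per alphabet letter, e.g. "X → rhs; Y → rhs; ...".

  step 1 ⇒ step 2: CABB ⇒ BCC·B·CA·CA
    A ↦ B
    B ↦ CA
    C ↦ BCC

A->B, B->CA, C->BCC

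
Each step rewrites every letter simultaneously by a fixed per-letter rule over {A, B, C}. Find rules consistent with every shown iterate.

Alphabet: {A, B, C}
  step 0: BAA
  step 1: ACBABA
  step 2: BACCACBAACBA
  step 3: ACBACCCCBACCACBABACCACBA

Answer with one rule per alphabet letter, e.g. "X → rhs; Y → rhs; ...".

A->BA, B->AC, C->CC

  step 2 ⇒ step 3: BACCACBAACBA ⇒ AC·BA·CC·CC·BA·CC·AC·BA·BA·CC·AC·BA
    A ↦ BA
    B ↦ AC
    C ↦ CC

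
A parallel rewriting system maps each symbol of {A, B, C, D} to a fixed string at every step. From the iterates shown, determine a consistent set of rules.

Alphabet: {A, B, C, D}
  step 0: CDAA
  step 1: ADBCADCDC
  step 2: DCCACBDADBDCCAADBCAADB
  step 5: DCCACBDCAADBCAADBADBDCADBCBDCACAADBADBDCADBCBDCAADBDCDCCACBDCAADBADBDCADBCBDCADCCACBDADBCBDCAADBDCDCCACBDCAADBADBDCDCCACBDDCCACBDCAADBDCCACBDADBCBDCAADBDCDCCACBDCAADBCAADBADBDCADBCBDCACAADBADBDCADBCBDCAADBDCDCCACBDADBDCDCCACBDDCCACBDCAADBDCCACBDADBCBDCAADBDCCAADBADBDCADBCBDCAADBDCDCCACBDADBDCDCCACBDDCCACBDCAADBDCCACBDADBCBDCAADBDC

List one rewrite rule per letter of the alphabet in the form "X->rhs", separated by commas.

  step 1 ⇒ step 2: ADBCADCDC ⇒ DC·CA·CBD·ADB·DC·CA·ADB·CA·ADB
    A ↦ DC
    B ↦ CBD
    C ↦ ADB
    D ↦ CA

A->DC, B->CBD, C->ADB, D->CA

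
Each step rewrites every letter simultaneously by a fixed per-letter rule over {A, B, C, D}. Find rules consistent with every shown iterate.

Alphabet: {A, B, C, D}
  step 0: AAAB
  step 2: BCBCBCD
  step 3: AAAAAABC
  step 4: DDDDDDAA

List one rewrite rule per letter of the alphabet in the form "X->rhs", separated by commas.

  step 3 ⇒ step 4: AAAAAABC ⇒ D·D·D·D·D·D·A·A
    A ↦ D
    B ↦ A
    C ↦ A
  step 2 ⇒ step 3: BCBCBCD ⇒ A·A·A·A·A·A·BC
    D ↦ BC

A->D, B->A, C->A, D->BC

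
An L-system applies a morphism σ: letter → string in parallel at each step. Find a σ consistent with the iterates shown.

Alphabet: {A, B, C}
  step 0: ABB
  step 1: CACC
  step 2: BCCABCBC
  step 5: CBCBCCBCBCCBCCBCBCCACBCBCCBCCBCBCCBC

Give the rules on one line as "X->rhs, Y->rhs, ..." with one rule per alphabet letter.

A->CA, B->C, C->BC

  step 1 ⇒ step 2: CACC ⇒ BC·CA·BC·BC
    A ↦ CA
    C ↦ BC
  step 0 ⇒ step 1: ABB ⇒ CA·C·C
    B ↦ C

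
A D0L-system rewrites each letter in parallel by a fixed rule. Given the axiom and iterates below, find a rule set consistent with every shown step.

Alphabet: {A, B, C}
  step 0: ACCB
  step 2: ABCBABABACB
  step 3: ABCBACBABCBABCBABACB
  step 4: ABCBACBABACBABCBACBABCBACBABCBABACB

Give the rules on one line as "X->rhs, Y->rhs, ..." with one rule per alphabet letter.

A->AB, B->CB, C->A

  step 3 ⇒ step 4: ABCBACBABCBABCBABACB ⇒ AB·CB·A·CB·AB·A·CB·AB·CB·A·CB·AB·CB·A·CB·AB·CB·AB·A·CB
    A ↦ AB
    B ↦ CB
    C ↦ A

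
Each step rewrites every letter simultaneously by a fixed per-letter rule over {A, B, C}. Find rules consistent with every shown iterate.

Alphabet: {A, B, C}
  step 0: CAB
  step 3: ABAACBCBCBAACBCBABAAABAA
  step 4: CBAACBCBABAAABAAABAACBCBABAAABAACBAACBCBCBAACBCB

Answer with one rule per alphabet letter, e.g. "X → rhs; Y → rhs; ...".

  step 3 ⇒ step 4: ABAACBCBCBAACBCBABAAABAA ⇒ CB·AA·CB·CB·AB·AA·AB·AA·AB·AA·CB·CB·AB·AA·AB·AA·CB·AA·CB·CB·CB·AA·CB·CB
    A ↦ CB
    B ↦ AA
    C ↦ AB

A->CB, B->AA, C->AB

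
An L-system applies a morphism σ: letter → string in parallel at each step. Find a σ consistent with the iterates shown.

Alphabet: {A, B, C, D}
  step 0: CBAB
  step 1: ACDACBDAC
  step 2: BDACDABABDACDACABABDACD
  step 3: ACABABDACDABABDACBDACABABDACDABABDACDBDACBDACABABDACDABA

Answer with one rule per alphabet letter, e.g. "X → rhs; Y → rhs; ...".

  step 2 ⇒ step 3: BDACDABABDACDACABABDACD ⇒ AC·ABA·BD·ACD·ABA·BD·AC·BD·AC·ABA·BD·ACD·ABA·BD·ACD·BD·AC·BD·AC·ABA·BD·ACD·ABA
    A ↦ BD
    B ↦ AC
    C ↦ ACD
    D ↦ ABA

A->BD, B->AC, C->ACD, D->ABA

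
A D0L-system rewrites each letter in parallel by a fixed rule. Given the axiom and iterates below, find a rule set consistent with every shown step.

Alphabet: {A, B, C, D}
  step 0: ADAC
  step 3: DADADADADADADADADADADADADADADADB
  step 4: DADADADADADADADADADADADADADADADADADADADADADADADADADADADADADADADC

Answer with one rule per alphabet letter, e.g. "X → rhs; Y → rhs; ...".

A->DA, B->DC, C->DB, D->DA

  step 3 ⇒ step 4: DADADADADADADADADADADADADADADADB ⇒ DA·DA·DA·DA·DA·DA·DA·DA·DA·DA·DA·DA·DA·DA·DA·DA·DA·DA·DA·DA·DA·DA·DA·DA·DA·DA·DA·DA·DA·DA·DA·DC
    A ↦ DA
    B ↦ DC
    D ↦ DA
    C ↦ DB  (constrained at step 0)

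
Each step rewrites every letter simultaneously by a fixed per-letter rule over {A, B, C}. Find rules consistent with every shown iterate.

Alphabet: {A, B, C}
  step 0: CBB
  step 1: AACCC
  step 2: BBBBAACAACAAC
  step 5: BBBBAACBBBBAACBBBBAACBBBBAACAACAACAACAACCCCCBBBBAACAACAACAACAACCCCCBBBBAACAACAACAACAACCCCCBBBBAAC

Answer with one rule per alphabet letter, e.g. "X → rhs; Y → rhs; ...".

A->BB, B->C, C->AAC

  step 1 ⇒ step 2: AACCC ⇒ BB·BB·AAC·AAC·AAC
    A ↦ BB
    C ↦ AAC
  step 0 ⇒ step 1: CBB ⇒ AAC·C·C
    B ↦ C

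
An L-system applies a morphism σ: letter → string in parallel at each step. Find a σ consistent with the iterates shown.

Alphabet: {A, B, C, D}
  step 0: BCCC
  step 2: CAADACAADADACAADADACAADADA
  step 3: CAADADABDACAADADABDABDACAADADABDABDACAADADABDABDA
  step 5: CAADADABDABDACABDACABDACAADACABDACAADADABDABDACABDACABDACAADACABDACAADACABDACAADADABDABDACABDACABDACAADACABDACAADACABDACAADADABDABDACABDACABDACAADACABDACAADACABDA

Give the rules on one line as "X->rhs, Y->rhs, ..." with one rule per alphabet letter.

  step 2 ⇒ step 3: CAADACAADADACAADADACAADADA ⇒ CAA·DA·DA·B·DA·CAA·DA·DA·B·DA·B·DA·CAA·DA·DA·B·DA·B·DA·CAA·DA·DA·B·DA·B·DA
    A ↦ DA
    C ↦ CAA
    D ↦ B
    B ↦ CA  (constrained at step 0)

A->DA, B->CA, C->CAA, D->B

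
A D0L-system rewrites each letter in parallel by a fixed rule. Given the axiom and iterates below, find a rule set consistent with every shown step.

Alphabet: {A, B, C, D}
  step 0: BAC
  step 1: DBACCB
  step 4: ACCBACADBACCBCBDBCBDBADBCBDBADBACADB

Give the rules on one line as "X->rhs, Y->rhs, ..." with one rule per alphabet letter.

  step 0 ⇒ step 1: BAC ⇒ DB·AC·CB
    A ↦ AC
    B ↦ DB
    C ↦ CB
    D ↦ A  (constrained at step 1)

A->AC, B->DB, C->CB, D->A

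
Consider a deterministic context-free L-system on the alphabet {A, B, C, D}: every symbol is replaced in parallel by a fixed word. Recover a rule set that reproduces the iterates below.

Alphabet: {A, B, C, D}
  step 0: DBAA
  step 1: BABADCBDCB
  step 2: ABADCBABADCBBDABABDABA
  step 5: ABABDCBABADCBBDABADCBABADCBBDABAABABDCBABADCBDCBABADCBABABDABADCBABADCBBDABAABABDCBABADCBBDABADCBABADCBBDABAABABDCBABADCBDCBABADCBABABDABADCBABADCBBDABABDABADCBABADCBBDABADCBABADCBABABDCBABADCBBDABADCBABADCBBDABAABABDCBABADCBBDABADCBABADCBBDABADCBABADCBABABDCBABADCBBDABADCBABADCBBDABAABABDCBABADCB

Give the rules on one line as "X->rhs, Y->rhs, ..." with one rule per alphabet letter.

A->DCB, B->ABA, C->D, D->B

  step 1 ⇒ step 2: BABADCBDCB ⇒ ABA·DCB·ABA·DCB·B·D·ABA·B·D·ABA
    A ↦ DCB
    B ↦ ABA
    C ↦ D
    D ↦ B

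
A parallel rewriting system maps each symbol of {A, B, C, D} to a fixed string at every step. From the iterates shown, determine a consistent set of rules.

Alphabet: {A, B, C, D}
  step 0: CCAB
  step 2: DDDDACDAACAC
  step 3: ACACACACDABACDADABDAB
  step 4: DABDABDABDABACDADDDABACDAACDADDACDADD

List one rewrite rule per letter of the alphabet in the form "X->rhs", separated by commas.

A->DA, B->DD, C->B, D->AC

  step 3 ⇒ step 4: ACACACACDABACDADABDAB ⇒ DA·B·DA·B·DA·B·DA·B·AC·DA·DD·DA·B·AC·DA·AC·DA·DD·AC·DA·DD
    A ↦ DA
    B ↦ DD
    C ↦ B
    D ↦ AC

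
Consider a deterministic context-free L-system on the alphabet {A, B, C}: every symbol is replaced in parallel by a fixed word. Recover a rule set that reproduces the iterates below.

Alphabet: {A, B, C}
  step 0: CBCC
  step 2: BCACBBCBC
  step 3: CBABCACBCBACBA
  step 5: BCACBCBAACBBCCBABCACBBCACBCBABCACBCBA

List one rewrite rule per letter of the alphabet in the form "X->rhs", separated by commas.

A->BC, B->CB, C->A

  step 2 ⇒ step 3: BCACBBCBC ⇒ CB·A·BC·A·CB·CB·A·CB·A
    A ↦ BC
    B ↦ CB
    C ↦ A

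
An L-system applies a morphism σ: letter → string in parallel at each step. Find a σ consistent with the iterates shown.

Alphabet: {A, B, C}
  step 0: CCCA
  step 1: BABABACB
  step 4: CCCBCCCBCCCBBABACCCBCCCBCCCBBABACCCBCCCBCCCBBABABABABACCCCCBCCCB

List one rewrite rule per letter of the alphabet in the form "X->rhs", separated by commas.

  step 0 ⇒ step 1: CCCA ⇒ BA·BA·BA·CB
    A ↦ CB
    C ↦ BA
    B ↦ CC  (constrained at step 1)

A->CB, B->CC, C->BA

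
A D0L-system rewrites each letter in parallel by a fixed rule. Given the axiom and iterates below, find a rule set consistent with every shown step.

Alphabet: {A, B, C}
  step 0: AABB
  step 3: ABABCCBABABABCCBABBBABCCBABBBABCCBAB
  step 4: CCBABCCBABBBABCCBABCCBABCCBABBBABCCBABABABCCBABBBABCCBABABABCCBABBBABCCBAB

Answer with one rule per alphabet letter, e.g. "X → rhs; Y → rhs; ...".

  step 3 ⇒ step 4: ABABCCBABABABCCBABBBABCCBABBBABCCBAB ⇒ CCB·AB·CCB·AB·B·B·AB·CCB·AB·CCB·AB·CCB·AB·B·B·AB·CCB·AB·AB·AB·CCB·AB·B·B·AB·CCB·AB·AB·AB·CCB·AB·B·B·AB·CCB·AB
    A ↦ CCB
    B ↦ AB
    C ↦ B

A->CCB, B->AB, C->B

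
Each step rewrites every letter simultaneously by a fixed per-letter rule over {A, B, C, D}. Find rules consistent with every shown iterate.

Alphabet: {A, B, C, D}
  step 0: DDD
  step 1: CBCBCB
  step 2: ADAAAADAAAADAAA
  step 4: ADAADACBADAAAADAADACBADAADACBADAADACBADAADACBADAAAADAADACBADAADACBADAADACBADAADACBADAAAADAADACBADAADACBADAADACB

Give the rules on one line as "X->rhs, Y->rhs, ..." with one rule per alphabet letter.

  step 1 ⇒ step 2: CBCBCB ⇒ ADA·AA·ADA·AA·ADA·AA
    B ↦ AA
    C ↦ ADA
    A ↦ CCD  (constrained at step 2)
  step 0 ⇒ step 1: DDD ⇒ CB·CB·CB
    D ↦ CB

A->CCD, B->AA, C->ADA, D->CB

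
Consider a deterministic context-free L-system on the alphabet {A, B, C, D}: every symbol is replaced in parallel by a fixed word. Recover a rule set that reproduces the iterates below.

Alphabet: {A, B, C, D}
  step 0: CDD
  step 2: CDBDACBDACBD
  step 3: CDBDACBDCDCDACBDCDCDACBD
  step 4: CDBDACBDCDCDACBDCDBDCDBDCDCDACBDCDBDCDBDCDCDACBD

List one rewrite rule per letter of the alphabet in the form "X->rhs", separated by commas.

  step 3 ⇒ step 4: CDBDACBDCDCDACBDCDCDACBD ⇒ CD·BD·AC·BD·CD·CD·AC·BD·CD·BD·CD·BD·CD·CD·AC·BD·CD·BD·CD·BD·CD·CD·AC·BD
    A ↦ CD
    B ↦ AC
    C ↦ CD
    D ↦ BD

A->CD, B->AC, C->CD, D->BD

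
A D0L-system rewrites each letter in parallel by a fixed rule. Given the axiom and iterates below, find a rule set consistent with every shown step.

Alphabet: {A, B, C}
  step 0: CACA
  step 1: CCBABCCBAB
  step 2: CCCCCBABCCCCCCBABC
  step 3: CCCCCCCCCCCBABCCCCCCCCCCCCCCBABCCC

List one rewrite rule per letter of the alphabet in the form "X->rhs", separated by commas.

  step 2 ⇒ step 3: CCCCCBABCCCCCCBABC ⇒ CC·CC·CC·CC·CC·C·BAB·C·CC·CC·CC·CC·CC·CC·C·BAB·C·CC
    A ↦ BAB
    B ↦ C
    C ↦ CC

A->BAB, B->C, C->CC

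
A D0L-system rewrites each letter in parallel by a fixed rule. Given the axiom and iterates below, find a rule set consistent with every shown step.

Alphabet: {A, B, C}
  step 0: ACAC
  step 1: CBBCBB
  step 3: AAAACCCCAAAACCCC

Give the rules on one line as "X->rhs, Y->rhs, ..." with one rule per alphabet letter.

A->C, B->AA, C->BB

  step 0 ⇒ step 1: ACAC ⇒ C·BB·C·BB
    A ↦ C
    C ↦ BB
    B ↦ AA  (constrained at step 1)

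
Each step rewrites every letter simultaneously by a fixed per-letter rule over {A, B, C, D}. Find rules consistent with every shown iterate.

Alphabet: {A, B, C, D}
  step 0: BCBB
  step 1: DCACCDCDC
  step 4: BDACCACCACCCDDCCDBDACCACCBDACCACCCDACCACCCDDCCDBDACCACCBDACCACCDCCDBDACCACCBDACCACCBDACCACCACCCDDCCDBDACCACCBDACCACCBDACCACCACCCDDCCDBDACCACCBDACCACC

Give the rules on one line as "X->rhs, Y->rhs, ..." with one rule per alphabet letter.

A->BD, B->DC, C->ACC, D->CD

  step 0 ⇒ step 1: BCBB ⇒ DC·ACC·DC·DC
    B ↦ DC
    C ↦ ACC
    A ↦ BD  (constrained at step 1)
    D ↦ CD  (constrained at step 1)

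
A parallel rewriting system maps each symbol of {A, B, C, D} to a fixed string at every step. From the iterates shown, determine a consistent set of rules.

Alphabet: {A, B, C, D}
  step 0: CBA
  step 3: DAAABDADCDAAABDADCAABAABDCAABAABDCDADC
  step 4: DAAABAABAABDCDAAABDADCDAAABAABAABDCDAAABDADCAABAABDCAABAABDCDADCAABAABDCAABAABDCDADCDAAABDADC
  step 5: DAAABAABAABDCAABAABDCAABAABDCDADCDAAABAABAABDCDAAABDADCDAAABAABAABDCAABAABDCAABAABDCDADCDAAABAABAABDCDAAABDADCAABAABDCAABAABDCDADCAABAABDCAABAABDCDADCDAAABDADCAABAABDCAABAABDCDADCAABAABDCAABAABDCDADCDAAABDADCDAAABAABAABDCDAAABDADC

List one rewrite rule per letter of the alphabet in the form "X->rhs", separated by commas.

  step 4 ⇒ step 5: DAAABAABAABDCDAAABDADCDAAABAABAABDCDAAABDADCAABAABDCAABAABDCDADCAABAABDCAABAABDCDADCDAAABDADC ⇒ DA·AAB·AAB·AAB·DC·AAB·AAB·DC·AAB·AAB·DC·DA·DC·DA·AAB·AAB·AAB·DC·DA·AAB·DA·DC·DA·AAB·AAB·AAB·DC·AAB·AAB·DC·AAB·AAB·DC·DA·DC·DA·AAB·AAB·AAB·DC·DA·AAB·DA·DC·AAB·AAB·DC·AAB·AAB·DC·DA·DC·AAB·AAB·DC·AAB·AAB·DC·DA·DC·DA·AAB·DA·DC·AAB·AAB·DC·AAB·AAB·DC·DA·DC·AAB·AAB·DC·AAB·AAB·DC·DA·DC·DA·AAB·DA·DC·DA·AAB·AAB·AAB·DC·DA·AAB·DA·DC
    A ↦ AAB
    B ↦ DC
    C ↦ DC
    D ↦ DA

A->AAB, B->DC, C->DC, D->DA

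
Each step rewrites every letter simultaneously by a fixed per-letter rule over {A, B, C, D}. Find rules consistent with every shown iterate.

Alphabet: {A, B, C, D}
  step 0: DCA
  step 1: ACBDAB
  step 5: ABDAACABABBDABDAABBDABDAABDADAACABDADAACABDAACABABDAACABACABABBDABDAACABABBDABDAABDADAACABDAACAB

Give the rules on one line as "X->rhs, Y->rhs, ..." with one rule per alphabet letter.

A->AB, B->DA, C->BD, D->AC

  step 0 ⇒ step 1: DCA ⇒ AC·BD·AB
    A ↦ AB
    C ↦ BD
    D ↦ AC
    B ↦ DA  (constrained at step 1)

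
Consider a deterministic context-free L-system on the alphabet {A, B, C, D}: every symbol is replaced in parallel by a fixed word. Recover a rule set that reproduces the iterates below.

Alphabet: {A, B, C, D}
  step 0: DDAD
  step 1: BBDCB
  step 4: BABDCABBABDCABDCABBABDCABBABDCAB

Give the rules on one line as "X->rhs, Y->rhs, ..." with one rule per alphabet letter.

A->DC, B->AB, C->AB, D->B

  step 0 ⇒ step 1: DDAD ⇒ B·B·DC·B
    A ↦ DC
    D ↦ B
    B ↦ AB  (constrained at step 1)
    C ↦ AB  (constrained at step 1)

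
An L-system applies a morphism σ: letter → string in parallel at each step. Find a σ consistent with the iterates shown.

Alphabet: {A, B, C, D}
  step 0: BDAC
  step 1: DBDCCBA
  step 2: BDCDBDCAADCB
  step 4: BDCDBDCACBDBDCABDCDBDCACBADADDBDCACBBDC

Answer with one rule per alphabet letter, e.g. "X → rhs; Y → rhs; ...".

A->CB, B->D, C->A, D->BDC

  step 1 ⇒ step 2: DBDCCBA ⇒ BDC·D·BDC·A·A·D·CB
    A ↦ CB
    B ↦ D
    C ↦ A
    D ↦ BDC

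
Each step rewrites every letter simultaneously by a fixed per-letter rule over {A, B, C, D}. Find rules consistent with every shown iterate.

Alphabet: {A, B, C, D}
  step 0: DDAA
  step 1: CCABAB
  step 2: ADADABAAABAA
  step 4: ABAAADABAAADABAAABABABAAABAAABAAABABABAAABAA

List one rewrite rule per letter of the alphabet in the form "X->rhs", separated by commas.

A->AB, B->AA, C->AD, D->C

  step 1 ⇒ step 2: CCABAB ⇒ AD·AD·AB·AA·AB·AA
    A ↦ AB
    B ↦ AA
    C ↦ AD
  step 0 ⇒ step 1: DDAA ⇒ C·C·AB·AB
    D ↦ C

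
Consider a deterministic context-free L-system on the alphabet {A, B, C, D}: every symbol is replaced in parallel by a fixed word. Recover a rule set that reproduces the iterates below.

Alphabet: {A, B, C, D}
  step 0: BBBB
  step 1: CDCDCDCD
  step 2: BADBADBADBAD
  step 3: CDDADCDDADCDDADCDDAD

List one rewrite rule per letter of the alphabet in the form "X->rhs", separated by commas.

  step 2 ⇒ step 3: BADBADBADBAD ⇒ CD·D·AD·CD·D·AD·CD·D·AD·CD·D·AD
    A ↦ D
    B ↦ CD
    D ↦ AD
  step 1 ⇒ step 2: CDCDCDCD ⇒ B·AD·B·AD·B·AD·B·AD
    C ↦ B

A->D, B->CD, C->B, D->AD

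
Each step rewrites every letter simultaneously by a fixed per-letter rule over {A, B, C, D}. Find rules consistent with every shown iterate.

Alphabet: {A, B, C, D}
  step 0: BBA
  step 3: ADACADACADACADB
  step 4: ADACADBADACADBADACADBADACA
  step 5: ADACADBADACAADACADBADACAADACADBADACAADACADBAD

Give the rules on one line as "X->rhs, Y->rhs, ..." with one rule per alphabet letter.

  step 4 ⇒ step 5: ADACADBADACADBADACADBADACA ⇒ AD·AC·AD·B·AD·AC·A·AD·AC·AD·B·AD·AC·A·AD·AC·AD·B·AD·AC·A·AD·AC·AD·B·AD
    A ↦ AD
    B ↦ A
    C ↦ B
    D ↦ AC

A->AD, B->A, C->B, D->AC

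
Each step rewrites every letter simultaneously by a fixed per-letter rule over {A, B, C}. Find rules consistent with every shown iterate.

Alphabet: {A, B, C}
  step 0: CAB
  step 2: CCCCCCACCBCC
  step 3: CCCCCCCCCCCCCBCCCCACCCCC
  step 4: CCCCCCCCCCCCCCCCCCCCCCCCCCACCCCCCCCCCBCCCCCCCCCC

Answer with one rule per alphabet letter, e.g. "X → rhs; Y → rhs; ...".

  step 3 ⇒ step 4: CCCCCCCCCCCCCBCCCCACCCCC ⇒ CC·CC·CC·CC·CC·CC·CC·CC·CC·CC·CC·CC·CC·AC·CC·CC·CC·CC·CB·CC·CC·CC·CC·CC
    A ↦ CB
    B ↦ AC
    C ↦ CC

A->CB, B->AC, C->CC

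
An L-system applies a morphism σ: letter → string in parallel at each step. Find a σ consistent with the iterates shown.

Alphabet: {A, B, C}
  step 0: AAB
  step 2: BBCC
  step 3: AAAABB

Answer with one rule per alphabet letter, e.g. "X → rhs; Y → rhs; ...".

  step 2 ⇒ step 3: BBCC ⇒ AA·AA·B·B
    B ↦ AA
    C ↦ B
    A ↦ C  (constrained at step 0)

A->C, B->AA, C->B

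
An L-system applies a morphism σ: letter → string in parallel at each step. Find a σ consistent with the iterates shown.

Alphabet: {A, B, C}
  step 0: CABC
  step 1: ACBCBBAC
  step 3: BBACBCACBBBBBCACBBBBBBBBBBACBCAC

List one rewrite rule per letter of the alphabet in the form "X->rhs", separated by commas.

  step 0 ⇒ step 1: CABC ⇒ AC·BC·BB·AC
    A ↦ BC
    B ↦ BB
    C ↦ AC

A->BC, B->BB, C->AC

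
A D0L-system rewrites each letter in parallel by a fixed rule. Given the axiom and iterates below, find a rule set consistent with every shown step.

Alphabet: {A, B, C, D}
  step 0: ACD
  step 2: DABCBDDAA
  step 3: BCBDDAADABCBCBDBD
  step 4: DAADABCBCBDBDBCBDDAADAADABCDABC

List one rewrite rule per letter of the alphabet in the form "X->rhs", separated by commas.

  step 3 ⇒ step 4: BCBDDAADABCBCBDBD ⇒ DA·A·DA·BC·BC·BD·BD·BC·BD·DA·A·DA·A·DA·BC·DA·BC
    A ↦ BD
    B ↦ DA
    C ↦ A
    D ↦ BC

A->BD, B->DA, C->A, D->BC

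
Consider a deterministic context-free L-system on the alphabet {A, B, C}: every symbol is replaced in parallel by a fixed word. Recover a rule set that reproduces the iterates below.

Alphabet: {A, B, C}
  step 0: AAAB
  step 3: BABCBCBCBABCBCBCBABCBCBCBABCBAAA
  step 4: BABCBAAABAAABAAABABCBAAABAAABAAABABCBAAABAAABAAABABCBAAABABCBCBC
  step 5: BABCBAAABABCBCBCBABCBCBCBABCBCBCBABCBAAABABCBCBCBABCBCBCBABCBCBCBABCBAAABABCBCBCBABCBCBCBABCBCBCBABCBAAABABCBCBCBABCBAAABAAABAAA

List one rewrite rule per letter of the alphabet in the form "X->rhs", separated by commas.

  step 4 ⇒ step 5: BABCBAAABAAABAAABABCBAAABAAABAAABABCBAAABAAABAAABABCBAAABABCBCBC ⇒ BA·BC·BA·AA·BA·BC·BC·BC·BA·BC·BC·BC·BA·BC·BC·BC·BA·BC·BA·AA·BA·BC·BC·BC·BA·BC·BC·BC·BA·BC·BC·BC·BA·BC·BA·AA·BA·BC·BC·BC·BA·BC·BC·BC·BA·BC·BC·BC·BA·BC·BA·AA·BA·BC·BC·BC·BA·BC·BA·AA·BA·AA·BA·AA
    A ↦ BC
    B ↦ BA
    C ↦ AA

A->BC, B->BA, C->AA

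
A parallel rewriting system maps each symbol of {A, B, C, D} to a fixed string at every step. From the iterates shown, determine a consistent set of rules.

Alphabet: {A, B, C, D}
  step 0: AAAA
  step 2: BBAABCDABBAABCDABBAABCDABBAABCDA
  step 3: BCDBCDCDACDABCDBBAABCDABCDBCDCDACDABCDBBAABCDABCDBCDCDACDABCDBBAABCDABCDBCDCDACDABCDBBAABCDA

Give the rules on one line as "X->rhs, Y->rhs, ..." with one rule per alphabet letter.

  step 2 ⇒ step 3: BBAABCDABBAABCDABBAABCDABBAABCDA ⇒ BCD·BCD·CDA·CDA·BCD·BBA·AB·CDA·BCD·BCD·CDA·CDA·BCD·BBA·AB·CDA·BCD·BCD·CDA·CDA·BCD·BBA·AB·CDA·BCD·BCD·CDA·CDA·BCD·BBA·AB·CDA
    A ↦ CDA
    B ↦ BCD
    C ↦ BBA
    D ↦ AB

A->CDA, B->BCD, C->BBA, D->AB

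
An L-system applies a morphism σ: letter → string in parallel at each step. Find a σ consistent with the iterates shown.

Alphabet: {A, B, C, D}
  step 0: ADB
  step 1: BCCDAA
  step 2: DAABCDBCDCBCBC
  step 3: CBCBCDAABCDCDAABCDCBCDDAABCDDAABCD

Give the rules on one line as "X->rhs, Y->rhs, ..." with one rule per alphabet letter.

  step 2 ⇒ step 3: DAABCDBCDCBCBC ⇒ C·BC·BC·DAA·BCD·C·DAA·BCD·C·BCD·DAA·BCD·DAA·BCD
    A ↦ BC
    B ↦ DAA
    C ↦ BCD
    D ↦ C

A->BC, B->DAA, C->BCD, D->C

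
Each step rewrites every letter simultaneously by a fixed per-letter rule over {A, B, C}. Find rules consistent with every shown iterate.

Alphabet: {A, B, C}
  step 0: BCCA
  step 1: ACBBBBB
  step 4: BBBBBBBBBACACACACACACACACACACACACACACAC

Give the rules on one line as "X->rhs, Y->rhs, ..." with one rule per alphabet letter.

  step 0 ⇒ step 1: BCCA ⇒ AC·BB·BB·B
    A ↦ B
    B ↦ AC
    C ↦ BB

A->B, B->AC, C->BB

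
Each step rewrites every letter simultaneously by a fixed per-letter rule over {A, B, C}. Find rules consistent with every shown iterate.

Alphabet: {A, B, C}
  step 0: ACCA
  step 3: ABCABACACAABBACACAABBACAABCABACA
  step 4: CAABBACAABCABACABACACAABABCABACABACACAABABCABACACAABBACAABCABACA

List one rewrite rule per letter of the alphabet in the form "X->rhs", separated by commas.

A->CA, B->AB, C->BA

  step 3 ⇒ step 4: ABCABACACAABBACACAABBACAABCABACA ⇒ CA·AB·BA·CA·AB·CA·BA·CA·BA·CA·CA·AB·AB·CA·BA·CA·BA·CA·CA·AB·AB·CA·BA·CA·CA·AB·BA·CA·AB·CA·BA·CA
    A ↦ CA
    B ↦ AB
    C ↦ BA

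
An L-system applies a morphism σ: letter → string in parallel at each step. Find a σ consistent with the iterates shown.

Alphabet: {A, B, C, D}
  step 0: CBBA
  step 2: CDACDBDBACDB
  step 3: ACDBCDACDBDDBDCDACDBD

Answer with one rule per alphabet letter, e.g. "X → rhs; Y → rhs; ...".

A->CD, B->D, C->AC, D->DB

  step 2 ⇒ step 3: CDACDBDBACDB ⇒ AC·DB·CD·AC·DB·D·DB·D·CD·AC·DB·D
    A ↦ CD
    B ↦ D
    C ↦ AC
    D ↦ DB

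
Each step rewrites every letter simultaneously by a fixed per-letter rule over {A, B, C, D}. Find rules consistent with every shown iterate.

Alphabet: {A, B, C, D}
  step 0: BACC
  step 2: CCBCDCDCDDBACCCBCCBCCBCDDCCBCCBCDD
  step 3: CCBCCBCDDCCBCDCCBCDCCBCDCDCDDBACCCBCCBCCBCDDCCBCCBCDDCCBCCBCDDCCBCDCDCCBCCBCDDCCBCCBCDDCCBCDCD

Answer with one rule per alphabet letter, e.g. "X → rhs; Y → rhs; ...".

A->BAC, B->CDD, C->CCB, D->CD

  step 2 ⇒ step 3: CCBCDCDCDDBACCCBCCBCCBCDDCCBCCBCDD ⇒ CCB·CCB·CDD·CCB·CD·CCB·CD·CCB·CD·CD·CDD·BAC·CCB·CCB·CCB·CDD·CCB·CCB·CDD·CCB·CCB·CDD·CCB·CD·CD·CCB·CCB·CDD·CCB·CCB·CDD·CCB·CD·CD
    A ↦ BAC
    B ↦ CDD
    C ↦ CCB
    D ↦ CD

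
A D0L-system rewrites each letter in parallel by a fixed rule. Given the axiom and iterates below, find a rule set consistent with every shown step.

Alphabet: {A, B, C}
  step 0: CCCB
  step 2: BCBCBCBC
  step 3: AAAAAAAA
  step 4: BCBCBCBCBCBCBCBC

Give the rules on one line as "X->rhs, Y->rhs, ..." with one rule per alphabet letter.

  step 3 ⇒ step 4: AAAAAAAA ⇒ BC·BC·BC·BC·BC·BC·BC·BC
    A ↦ BC
  step 2 ⇒ step 3: BCBCBCBC ⇒ A·A·A·A·A·A·A·A
    B ↦ A
  step 2 ⇒ step 3: BCBCBCBC ⇒ A·A·A·A·A·A·A·A
    C ↦ A

A->BC, B->A, C->A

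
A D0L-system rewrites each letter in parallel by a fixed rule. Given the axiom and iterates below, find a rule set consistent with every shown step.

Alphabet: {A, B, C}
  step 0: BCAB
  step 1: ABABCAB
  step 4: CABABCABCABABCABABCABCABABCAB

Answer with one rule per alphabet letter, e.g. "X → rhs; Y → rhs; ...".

  step 0 ⇒ step 1: BCAB ⇒ AB·AB·C·AB
    A ↦ C
    B ↦ AB
    C ↦ AB

A->C, B->AB, C->AB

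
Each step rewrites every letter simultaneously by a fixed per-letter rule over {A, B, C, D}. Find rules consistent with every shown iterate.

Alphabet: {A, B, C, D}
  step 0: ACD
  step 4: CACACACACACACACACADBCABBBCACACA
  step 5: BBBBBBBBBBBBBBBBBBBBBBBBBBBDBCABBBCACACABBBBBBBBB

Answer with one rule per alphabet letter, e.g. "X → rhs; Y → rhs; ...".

  step 4 ⇒ step 5: CACACACACACACACACADBCABBBCACACA ⇒ B·BB·B·BB·B·BB·B·BB·B·BB·B·BB·B·BB·B·BB·B·BB·DB·CA·B·BB·CA·CA·CA·B·BB·B·BB·B·BB
    A ↦ BB
    B ↦ CA
    C ↦ B
    D ↦ DB

A->BB, B->CA, C->B, D->DB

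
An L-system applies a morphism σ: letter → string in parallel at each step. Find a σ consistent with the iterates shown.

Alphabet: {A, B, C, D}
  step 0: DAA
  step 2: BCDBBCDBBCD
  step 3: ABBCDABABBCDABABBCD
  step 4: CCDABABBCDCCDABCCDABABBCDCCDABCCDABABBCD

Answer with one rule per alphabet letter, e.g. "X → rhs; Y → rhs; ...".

  step 3 ⇒ step 4: ABBCDABABBCDABABBCD ⇒ CCD·AB·AB·B·CD·CCD·AB·CCD·AB·AB·B·CD·CCD·AB·CCD·AB·AB·B·CD
    A ↦ CCD
    B ↦ AB
    C ↦ B
    D ↦ CD

A->CCD, B->AB, C->B, D->CD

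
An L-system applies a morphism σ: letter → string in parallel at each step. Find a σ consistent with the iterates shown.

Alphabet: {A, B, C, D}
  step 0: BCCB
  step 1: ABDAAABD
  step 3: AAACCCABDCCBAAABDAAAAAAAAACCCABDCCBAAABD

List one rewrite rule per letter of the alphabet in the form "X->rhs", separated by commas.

A->CCC, B->ABD, C->A, D->CCB

  step 0 ⇒ step 1: BCCB ⇒ ABD·A·A·ABD
    B ↦ ABD
    C ↦ A
    A ↦ CCC  (constrained at step 1)
    D ↦ CCB  (constrained at step 1)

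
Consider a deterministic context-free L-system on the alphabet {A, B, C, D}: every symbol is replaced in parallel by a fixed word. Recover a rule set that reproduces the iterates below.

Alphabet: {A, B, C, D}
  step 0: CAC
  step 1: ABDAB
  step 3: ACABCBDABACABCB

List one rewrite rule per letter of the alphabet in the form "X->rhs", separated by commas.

A->D, B->CB, C->AB, D->AC

  step 0 ⇒ step 1: CAC ⇒ AB·D·AB
    A ↦ D
    C ↦ AB
    B ↦ CB  (constrained at step 1)
    D ↦ AC  (constrained at step 1)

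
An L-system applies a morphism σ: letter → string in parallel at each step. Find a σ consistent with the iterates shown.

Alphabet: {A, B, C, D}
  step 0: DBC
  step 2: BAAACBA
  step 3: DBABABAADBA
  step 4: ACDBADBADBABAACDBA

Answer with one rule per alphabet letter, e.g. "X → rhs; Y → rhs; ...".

  step 3 ⇒ step 4: DBABABAADBA ⇒ AC·D·BA·D·BA·D·BA·BA·AC·D·BA
    A ↦ BA
    B ↦ D
    D ↦ AC
  step 2 ⇒ step 3: BAAACBA ⇒ D·BA·BA·BA·A·D·BA
    C ↦ A

A->BA, B->D, C->A, D->AC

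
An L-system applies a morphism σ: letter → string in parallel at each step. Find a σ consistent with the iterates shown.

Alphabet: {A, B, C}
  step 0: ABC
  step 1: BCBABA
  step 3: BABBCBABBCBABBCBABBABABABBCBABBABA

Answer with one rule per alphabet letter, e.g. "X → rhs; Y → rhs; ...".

A->BC, B->BAB, C->A

  step 0 ⇒ step 1: ABC ⇒ BC·BAB·A
    A ↦ BC
    B ↦ BAB
    C ↦ A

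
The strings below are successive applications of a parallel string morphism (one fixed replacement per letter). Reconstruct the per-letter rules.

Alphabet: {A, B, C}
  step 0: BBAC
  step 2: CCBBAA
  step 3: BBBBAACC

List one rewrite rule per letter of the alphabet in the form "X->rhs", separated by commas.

A->C, B->A, C->BB

  step 2 ⇒ step 3: CCBBAA ⇒ BB·BB·A·A·C·C
    A ↦ C
    B ↦ A
    C ↦ BB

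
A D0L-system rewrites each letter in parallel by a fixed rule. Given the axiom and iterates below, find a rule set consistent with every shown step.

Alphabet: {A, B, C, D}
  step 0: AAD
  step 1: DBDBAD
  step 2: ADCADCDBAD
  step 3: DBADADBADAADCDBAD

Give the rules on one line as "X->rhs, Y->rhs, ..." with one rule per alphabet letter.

A->DB, B->C, C->A, D->AD

  step 2 ⇒ step 3: ADCADCDBAD ⇒ DB·AD·A·DB·AD·A·AD·C·DB·AD
    A ↦ DB
    B ↦ C
    C ↦ A
    D ↦ AD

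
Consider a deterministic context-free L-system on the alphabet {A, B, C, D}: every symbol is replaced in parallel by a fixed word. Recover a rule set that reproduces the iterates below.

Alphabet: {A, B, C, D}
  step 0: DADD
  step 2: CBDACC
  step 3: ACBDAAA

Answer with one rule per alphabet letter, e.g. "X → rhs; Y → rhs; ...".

  step 2 ⇒ step 3: CBDACC ⇒ A·C·B·DA·A·A
    A ↦ DA
    B ↦ C
    C ↦ A
    D ↦ B

A->DA, B->C, C->A, D->B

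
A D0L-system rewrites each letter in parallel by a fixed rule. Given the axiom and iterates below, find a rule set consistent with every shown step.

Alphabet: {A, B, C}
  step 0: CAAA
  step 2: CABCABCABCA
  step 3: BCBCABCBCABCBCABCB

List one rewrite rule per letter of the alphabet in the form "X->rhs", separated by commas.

A->CB, B->CA, C->B

  step 2 ⇒ step 3: CABCABCABCA ⇒ B·CB·CA·B·CB·CA·B·CB·CA·B·CB
    A ↦ CB
    B ↦ CA
    C ↦ B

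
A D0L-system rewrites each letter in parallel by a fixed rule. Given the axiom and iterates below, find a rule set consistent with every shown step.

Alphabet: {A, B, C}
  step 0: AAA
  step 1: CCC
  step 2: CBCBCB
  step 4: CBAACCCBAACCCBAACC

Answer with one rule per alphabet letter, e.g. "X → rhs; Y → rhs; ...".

  step 1 ⇒ step 2: CCC ⇒ CB·CB·CB
    C ↦ CB
  step 0 ⇒ step 1: AAA ⇒ C·C·C
    A ↦ C
    B ↦ AA  (constrained at step 2)

A->C, B->AA, C->CB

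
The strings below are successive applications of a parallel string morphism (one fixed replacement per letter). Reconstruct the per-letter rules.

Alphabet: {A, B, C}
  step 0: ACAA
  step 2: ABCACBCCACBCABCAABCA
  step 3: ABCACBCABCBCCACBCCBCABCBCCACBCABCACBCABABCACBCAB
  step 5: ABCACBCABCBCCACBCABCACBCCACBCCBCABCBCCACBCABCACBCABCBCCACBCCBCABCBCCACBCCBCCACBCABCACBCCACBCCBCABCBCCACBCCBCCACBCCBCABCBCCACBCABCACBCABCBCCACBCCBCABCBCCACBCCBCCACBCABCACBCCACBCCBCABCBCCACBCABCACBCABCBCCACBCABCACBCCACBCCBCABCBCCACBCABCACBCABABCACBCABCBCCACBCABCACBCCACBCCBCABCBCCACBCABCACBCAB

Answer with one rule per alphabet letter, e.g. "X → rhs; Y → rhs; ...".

  step 2 ⇒ step 3: ABCACBCCACBCABCAABCA ⇒ AB·CA·CBC·AB·CBC·CA·CBC·CBC·AB·CBC·CA·CBC·AB·CA·CBC·AB·AB·CA·CBC·AB
    A ↦ AB
    B ↦ CA
    C ↦ CBC

A->AB, B->CA, C->CBC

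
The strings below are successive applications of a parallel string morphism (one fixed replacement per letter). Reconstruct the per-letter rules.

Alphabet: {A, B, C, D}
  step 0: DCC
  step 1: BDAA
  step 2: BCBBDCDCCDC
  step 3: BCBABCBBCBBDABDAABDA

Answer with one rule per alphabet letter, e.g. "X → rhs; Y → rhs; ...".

A->CDC, B->BCB, C->A, D->BD

  step 2 ⇒ step 3: BCBBDCDCCDC ⇒ BCB·A·BCB·BCB·BD·A·BD·A·A·BD·A
    B ↦ BCB
    C ↦ A
    D ↦ BD
  step 1 ⇒ step 2: BDAA ⇒ BCB·BD·CDC·CDC
    A ↦ CDC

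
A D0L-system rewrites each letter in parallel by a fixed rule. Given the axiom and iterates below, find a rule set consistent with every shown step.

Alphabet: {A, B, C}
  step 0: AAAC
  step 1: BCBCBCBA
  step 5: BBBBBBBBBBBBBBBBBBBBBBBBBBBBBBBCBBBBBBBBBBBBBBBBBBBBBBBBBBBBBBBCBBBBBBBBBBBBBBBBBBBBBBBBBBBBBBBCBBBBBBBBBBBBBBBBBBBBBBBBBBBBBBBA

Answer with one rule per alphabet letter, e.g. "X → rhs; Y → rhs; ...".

A->BC, B->BB, C->BA

  step 0 ⇒ step 1: AAAC ⇒ BC·BC·BC·BA
    A ↦ BC
    C ↦ BA
    B ↦ BB  (constrained at step 1)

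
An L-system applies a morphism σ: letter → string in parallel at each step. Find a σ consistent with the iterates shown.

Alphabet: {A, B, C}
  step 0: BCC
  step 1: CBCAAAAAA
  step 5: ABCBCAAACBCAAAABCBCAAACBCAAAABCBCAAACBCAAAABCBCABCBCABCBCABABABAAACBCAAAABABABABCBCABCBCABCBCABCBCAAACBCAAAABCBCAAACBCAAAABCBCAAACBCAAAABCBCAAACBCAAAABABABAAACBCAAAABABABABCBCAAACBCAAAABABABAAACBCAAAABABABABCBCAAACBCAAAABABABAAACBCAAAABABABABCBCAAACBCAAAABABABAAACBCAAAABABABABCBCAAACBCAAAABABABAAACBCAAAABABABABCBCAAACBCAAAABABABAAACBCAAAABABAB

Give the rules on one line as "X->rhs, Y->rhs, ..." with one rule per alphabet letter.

  step 0 ⇒ step 1: BCC ⇒ CBC·AAA·AAA
    B ↦ CBC
    C ↦ AAA
    A ↦ AB  (constrained at step 1)

A->AB, B->CBC, C->AAA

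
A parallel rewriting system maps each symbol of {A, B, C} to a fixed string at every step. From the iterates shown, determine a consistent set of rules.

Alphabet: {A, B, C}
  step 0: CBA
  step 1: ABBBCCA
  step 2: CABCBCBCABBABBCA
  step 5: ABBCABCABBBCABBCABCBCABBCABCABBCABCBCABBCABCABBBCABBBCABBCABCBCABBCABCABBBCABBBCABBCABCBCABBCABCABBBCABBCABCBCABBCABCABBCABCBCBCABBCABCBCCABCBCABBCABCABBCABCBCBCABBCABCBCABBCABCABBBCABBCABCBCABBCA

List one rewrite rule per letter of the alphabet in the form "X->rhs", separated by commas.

  step 1 ⇒ step 2: ABBBCCA ⇒ CA·BC·BC·BC·ABB·ABB·CA
    A ↦ CA
    B ↦ BC
    C ↦ ABB

A->CA, B->BC, C->ABB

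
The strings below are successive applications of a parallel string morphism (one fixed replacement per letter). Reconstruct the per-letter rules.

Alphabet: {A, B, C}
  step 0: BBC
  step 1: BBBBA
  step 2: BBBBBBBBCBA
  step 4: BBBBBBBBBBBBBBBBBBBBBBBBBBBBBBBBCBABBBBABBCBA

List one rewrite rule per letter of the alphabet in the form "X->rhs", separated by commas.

A->CBA, B->BB, C->A

  step 1 ⇒ step 2: BBBBA ⇒ BB·BB·BB·BB·CBA
    A ↦ CBA
    B ↦ BB
  step 0 ⇒ step 1: BBC ⇒ BB·BB·A
    C ↦ A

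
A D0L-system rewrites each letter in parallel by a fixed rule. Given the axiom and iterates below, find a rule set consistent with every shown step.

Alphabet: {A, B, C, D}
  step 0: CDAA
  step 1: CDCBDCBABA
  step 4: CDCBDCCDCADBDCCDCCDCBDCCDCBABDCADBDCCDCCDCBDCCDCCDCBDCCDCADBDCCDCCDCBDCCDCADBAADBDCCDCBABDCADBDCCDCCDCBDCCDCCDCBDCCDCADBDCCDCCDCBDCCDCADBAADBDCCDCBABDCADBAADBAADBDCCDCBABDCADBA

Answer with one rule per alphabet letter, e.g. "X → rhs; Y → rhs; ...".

A->BA, B->AD, C->CDC, D->BDC

  step 0 ⇒ step 1: CDAA ⇒ CDC·BDC·BA·BA
    A ↦ BA
    C ↦ CDC
    D ↦ BDC
    B ↦ AD  (constrained at step 1)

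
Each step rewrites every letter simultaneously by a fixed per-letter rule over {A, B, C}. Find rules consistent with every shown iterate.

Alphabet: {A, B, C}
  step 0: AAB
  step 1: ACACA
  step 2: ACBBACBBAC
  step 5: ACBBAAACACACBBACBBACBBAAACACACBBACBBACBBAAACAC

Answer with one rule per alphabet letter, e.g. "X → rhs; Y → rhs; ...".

A->AC, B->A, C->BB

  step 1 ⇒ step 2: ACACA ⇒ AC·BB·AC·BB·AC
    A ↦ AC
    C ↦ BB
  step 0 ⇒ step 1: AAB ⇒ AC·AC·A
    B ↦ A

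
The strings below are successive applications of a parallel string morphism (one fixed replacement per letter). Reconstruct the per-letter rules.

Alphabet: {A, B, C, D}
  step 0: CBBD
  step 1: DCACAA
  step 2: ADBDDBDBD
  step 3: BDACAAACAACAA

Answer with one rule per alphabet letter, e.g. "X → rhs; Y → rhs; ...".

  step 2 ⇒ step 3: ADBDDBDBD ⇒ BD·A·CA·A·A·CA·A·CA·A
    A ↦ BD
    B ↦ CA
    D ↦ A
  step 0 ⇒ step 1: CBBD ⇒ D·CA·CA·A
    C ↦ D

A->BD, B->CA, C->D, D->A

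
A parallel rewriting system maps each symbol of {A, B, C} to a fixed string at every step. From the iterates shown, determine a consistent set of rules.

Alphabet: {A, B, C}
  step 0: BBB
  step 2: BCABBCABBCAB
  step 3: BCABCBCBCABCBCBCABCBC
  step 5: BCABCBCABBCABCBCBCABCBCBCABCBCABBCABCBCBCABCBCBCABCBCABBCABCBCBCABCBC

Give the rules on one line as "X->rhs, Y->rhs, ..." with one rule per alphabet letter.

  step 2 ⇒ step 3: BCABBCABBCAB ⇒ BC·AB·C·BC·BC·AB·C·BC·BC·AB·C·BC
    A ↦ C
    B ↦ BC
    C ↦ AB

A->C, B->BC, C->AB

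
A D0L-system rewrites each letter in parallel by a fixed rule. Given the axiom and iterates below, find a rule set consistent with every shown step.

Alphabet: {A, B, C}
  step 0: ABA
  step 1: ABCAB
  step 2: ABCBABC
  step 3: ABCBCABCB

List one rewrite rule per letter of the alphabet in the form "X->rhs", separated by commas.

A->AB, B->C, C->B

  step 2 ⇒ step 3: ABCBABC ⇒ AB·C·B·C·AB·C·B
    A ↦ AB
    B ↦ C
    C ↦ B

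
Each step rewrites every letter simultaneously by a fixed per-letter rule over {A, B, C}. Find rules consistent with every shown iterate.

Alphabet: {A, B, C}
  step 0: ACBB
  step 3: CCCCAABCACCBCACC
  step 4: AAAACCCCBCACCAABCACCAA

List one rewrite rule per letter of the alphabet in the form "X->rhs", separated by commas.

  step 3 ⇒ step 4: CCCCAABCACCBCACC ⇒ A·A·A·A·CC·CC·BC·A·CC·A·A·BC·A·CC·A·A
    A ↦ CC
    B ↦ BC
    C ↦ A

A->CC, B->BC, C->A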